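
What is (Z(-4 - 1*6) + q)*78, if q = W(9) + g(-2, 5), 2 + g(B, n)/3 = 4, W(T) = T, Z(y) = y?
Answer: 390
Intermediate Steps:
g(B, n) = 6 (g(B, n) = -6 + 3*4 = -6 + 12 = 6)
q = 15 (q = 9 + 6 = 15)
(Z(-4 - 1*6) + q)*78 = ((-4 - 1*6) + 15)*78 = ((-4 - 6) + 15)*78 = (-10 + 15)*78 = 5*78 = 390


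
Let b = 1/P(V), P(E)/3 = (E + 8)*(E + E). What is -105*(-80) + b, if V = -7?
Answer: 352799/42 ≈ 8400.0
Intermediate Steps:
P(E) = 6*E*(8 + E) (P(E) = 3*((E + 8)*(E + E)) = 3*((8 + E)*(2*E)) = 3*(2*E*(8 + E)) = 6*E*(8 + E))
b = -1/42 (b = 1/(6*(-7)*(8 - 7)) = 1/(6*(-7)*1) = 1/(-42) = 1*(-1/42) = -1/42 ≈ -0.023810)
-105*(-80) + b = -105*(-80) - 1/42 = 8400 - 1/42 = 352799/42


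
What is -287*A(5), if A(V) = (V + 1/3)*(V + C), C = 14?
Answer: -87248/3 ≈ -29083.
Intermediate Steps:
A(V) = (14 + V)*(⅓ + V) (A(V) = (V + 1/3)*(V + 14) = (V + ⅓)*(14 + V) = (⅓ + V)*(14 + V) = (14 + V)*(⅓ + V))
-287*A(5) = -287*(14/3 + 5² + (43/3)*5) = -287*(14/3 + 25 + 215/3) = -287*304/3 = -87248/3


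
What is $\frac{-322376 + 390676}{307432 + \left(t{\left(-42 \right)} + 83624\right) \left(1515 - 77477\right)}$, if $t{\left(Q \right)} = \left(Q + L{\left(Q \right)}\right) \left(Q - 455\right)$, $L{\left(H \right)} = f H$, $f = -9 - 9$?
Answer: $\frac{3415}{1030189227} \approx 3.3149 \cdot 10^{-6}$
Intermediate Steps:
$f = -18$ ($f = -9 - 9 = -18$)
$L{\left(H \right)} = - 18 H$
$t{\left(Q \right)} = - 17 Q \left(-455 + Q\right)$ ($t{\left(Q \right)} = \left(Q - 18 Q\right) \left(Q - 455\right) = - 17 Q \left(-455 + Q\right)$)
$\frac{-322376 + 390676}{307432 + \left(t{\left(-42 \right)} + 83624\right) \left(1515 - 77477\right)} = \frac{-322376 + 390676}{307432 + \left(17 \left(-42\right) \left(455 - -42\right) + 83624\right) \left(1515 - 77477\right)} = \frac{68300}{307432 + \left(17 \left(-42\right) \left(455 + 42\right) + 83624\right) \left(-75962\right)} = \frac{68300}{307432 + \left(17 \left(-42\right) 497 + 83624\right) \left(-75962\right)} = \frac{68300}{307432 + \left(-354858 + 83624\right) \left(-75962\right)} = \frac{68300}{307432 - -20603477108} = \frac{68300}{307432 + 20603477108} = \frac{68300}{20603784540} = 68300 \cdot \frac{1}{20603784540} = \frac{3415}{1030189227}$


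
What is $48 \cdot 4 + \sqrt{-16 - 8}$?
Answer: $192 + 2 i \sqrt{6} \approx 192.0 + 4.899 i$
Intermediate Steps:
$48 \cdot 4 + \sqrt{-16 - 8} = 192 + \sqrt{-24} = 192 + 2 i \sqrt{6}$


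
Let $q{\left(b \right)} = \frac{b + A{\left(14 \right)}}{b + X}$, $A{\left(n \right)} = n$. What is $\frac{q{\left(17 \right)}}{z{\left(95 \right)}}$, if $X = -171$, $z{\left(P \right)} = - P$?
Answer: $\frac{31}{14630} \approx 0.0021189$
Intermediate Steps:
$q{\left(b \right)} = \frac{14 + b}{-171 + b}$ ($q{\left(b \right)} = \frac{b + 14}{b - 171} = \frac{14 + b}{-171 + b}$)
$\frac{q{\left(17 \right)}}{z{\left(95 \right)}} = \frac{\frac{1}{-171 + 17} \left(14 + 17\right)}{\left(-1\right) 95} = \frac{\frac{1}{-154} \cdot 31}{-95} = \left(- \frac{1}{154}\right) 31 \left(- \frac{1}{95}\right) = \left(- \frac{31}{154}\right) \left(- \frac{1}{95}\right) = \frac{31}{14630}$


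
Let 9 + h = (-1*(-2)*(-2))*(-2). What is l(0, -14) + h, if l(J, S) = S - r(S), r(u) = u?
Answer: -1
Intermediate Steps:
h = -1 (h = -9 + (-1*(-2)*(-2))*(-2) = -9 + (2*(-2))*(-2) = -9 - 4*(-2) = -9 + 8 = -1)
l(J, S) = 0 (l(J, S) = S - S = 0)
l(0, -14) + h = 0 - 1 = -1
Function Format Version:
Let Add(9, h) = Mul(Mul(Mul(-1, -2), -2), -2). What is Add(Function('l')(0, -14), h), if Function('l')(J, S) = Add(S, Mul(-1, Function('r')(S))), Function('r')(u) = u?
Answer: -1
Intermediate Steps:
h = -1 (h = Add(-9, Mul(Mul(Mul(-1, -2), -2), -2)) = Add(-9, Mul(Mul(2, -2), -2)) = Add(-9, Mul(-4, -2)) = Add(-9, 8) = -1)
Function('l')(J, S) = 0 (Function('l')(J, S) = Add(S, Mul(-1, S)) = 0)
Add(Function('l')(0, -14), h) = Add(0, -1) = -1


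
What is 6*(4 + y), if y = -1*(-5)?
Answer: 54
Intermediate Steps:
y = 5
6*(4 + y) = 6*(4 + 5) = 6*9 = 54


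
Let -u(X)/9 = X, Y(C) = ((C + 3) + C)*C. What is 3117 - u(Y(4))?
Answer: 3513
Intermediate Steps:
Y(C) = C*(3 + 2*C) (Y(C) = ((3 + C) + C)*C = (3 + 2*C)*C = C*(3 + 2*C))
u(X) = -9*X
3117 - u(Y(4)) = 3117 - (-9)*4*(3 + 2*4) = 3117 - (-9)*4*(3 + 8) = 3117 - (-9)*4*11 = 3117 - (-9)*44 = 3117 - 1*(-396) = 3117 + 396 = 3513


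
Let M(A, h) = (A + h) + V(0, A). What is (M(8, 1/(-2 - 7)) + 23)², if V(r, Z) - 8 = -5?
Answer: 93025/81 ≈ 1148.5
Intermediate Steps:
V(r, Z) = 3 (V(r, Z) = 8 - 5 = 3)
M(A, h) = 3 + A + h (M(A, h) = (A + h) + 3 = 3 + A + h)
(M(8, 1/(-2 - 7)) + 23)² = ((3 + 8 + 1/(-2 - 7)) + 23)² = ((3 + 8 + 1/(-9)) + 23)² = ((3 + 8 - ⅑) + 23)² = (98/9 + 23)² = (305/9)² = 93025/81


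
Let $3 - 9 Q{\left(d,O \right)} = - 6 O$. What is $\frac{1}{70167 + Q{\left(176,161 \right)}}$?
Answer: $\frac{3}{210824} \approx 1.423 \cdot 10^{-5}$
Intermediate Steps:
$Q{\left(d,O \right)} = \frac{1}{3} + \frac{2 O}{3}$ ($Q{\left(d,O \right)} = \frac{1}{3} - \frac{\left(-6\right) O}{9} = \frac{1}{3} + \frac{2 O}{3}$)
$\frac{1}{70167 + Q{\left(176,161 \right)}} = \frac{1}{70167 + \left(\frac{1}{3} + \frac{2}{3} \cdot 161\right)} = \frac{1}{70167 + \left(\frac{1}{3} + \frac{322}{3}\right)} = \frac{1}{70167 + \frac{323}{3}} = \frac{1}{\frac{210824}{3}} = \frac{3}{210824}$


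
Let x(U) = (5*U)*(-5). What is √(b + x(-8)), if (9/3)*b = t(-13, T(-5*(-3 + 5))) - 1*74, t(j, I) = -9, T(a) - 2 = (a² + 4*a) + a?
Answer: √1551/3 ≈ 13.128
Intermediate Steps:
T(a) = 2 + a² + 5*a (T(a) = 2 + ((a² + 4*a) + a) = 2 + (a² + 5*a) = 2 + a² + 5*a)
b = -83/3 (b = (-9 - 1*74)/3 = (-9 - 74)/3 = (⅓)*(-83) = -83/3 ≈ -27.667)
x(U) = -25*U
√(b + x(-8)) = √(-83/3 - 25*(-8)) = √(-83/3 + 200) = √(517/3) = √1551/3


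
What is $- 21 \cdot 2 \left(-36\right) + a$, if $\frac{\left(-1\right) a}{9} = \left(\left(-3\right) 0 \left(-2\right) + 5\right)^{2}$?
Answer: $1287$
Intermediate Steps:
$a = -225$ ($a = - 9 \left(\left(-3\right) 0 \left(-2\right) + 5\right)^{2} = - 9 \left(0 \left(-2\right) + 5\right)^{2} = - 9 \left(0 + 5\right)^{2} = - 9 \cdot 5^{2} = \left(-9\right) 25 = -225$)
$- 21 \cdot 2 \left(-36\right) + a = - 21 \cdot 2 \left(-36\right) - 225 = \left(-21\right) \left(-72\right) - 225 = 1512 - 225 = 1287$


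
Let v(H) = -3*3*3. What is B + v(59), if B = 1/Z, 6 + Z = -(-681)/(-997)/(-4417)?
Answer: -717792700/26421813 ≈ -27.167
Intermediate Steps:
Z = -26421813/4403749 (Z = -6 - (-681)/(-997)/(-4417) = -6 - (-681)*(-1)/997*(-1/4417) = -6 - 1*681/997*(-1/4417) = -6 - 681/997*(-1/4417) = -6 + 681/4403749 = -26421813/4403749 ≈ -5.9998)
v(H) = -27 (v(H) = -9*3 = -27)
B = -4403749/26421813 (B = 1/(-26421813/4403749) = -4403749/26421813 ≈ -0.16667)
B + v(59) = -4403749/26421813 - 27 = -717792700/26421813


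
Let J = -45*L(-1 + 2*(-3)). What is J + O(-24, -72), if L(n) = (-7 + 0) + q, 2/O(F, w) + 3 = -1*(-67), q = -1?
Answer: 11521/32 ≈ 360.03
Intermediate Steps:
O(F, w) = 1/32 (O(F, w) = 2/(-3 - 1*(-67)) = 2/(-3 + 67) = 2/64 = 2*(1/64) = 1/32)
L(n) = -8 (L(n) = (-7 + 0) - 1 = -7 - 1 = -8)
J = 360 (J = -45*(-8) = 360)
J + O(-24, -72) = 360 + 1/32 = 11521/32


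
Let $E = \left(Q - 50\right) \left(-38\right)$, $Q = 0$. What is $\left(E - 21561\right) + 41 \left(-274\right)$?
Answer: $-30895$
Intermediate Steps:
$E = 1900$ ($E = \left(0 - 50\right) \left(-38\right) = \left(-50\right) \left(-38\right) = 1900$)
$\left(E - 21561\right) + 41 \left(-274\right) = \left(1900 - 21561\right) + 41 \left(-274\right) = -19661 - 11234 = -30895$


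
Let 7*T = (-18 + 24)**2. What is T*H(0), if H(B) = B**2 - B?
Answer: 0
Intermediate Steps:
T = 36/7 (T = (-18 + 24)**2/7 = (1/7)*6**2 = (1/7)*36 = 36/7 ≈ 5.1429)
T*H(0) = 36*(0*(-1 + 0))/7 = 36*(0*(-1))/7 = (36/7)*0 = 0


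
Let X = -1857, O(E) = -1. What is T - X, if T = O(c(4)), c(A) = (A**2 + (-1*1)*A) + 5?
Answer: 1856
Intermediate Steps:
c(A) = 5 + A**2 - A (c(A) = (A**2 - A) + 5 = 5 + A**2 - A)
T = -1
T - X = -1 - 1*(-1857) = -1 + 1857 = 1856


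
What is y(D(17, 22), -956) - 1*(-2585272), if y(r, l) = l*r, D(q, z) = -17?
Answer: 2601524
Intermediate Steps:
y(D(17, 22), -956) - 1*(-2585272) = -956*(-17) - 1*(-2585272) = 16252 + 2585272 = 2601524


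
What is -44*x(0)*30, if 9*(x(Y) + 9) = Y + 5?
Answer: 33440/3 ≈ 11147.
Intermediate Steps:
x(Y) = -76/9 + Y/9 (x(Y) = -9 + (Y + 5)/9 = -9 + (5 + Y)/9 = -9 + (5/9 + Y/9) = -76/9 + Y/9)
-44*x(0)*30 = -44*(-76/9 + (1/9)*0)*30 = -44*(-76/9 + 0)*30 = -44*(-76/9)*30 = (3344/9)*30 = 33440/3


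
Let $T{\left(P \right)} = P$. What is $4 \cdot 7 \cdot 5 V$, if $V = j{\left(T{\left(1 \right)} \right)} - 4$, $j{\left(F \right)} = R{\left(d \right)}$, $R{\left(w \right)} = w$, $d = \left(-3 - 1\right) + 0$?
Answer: $-1120$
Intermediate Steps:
$d = -4$ ($d = -4 + 0 = -4$)
$j{\left(F \right)} = -4$
$V = -8$ ($V = -4 - 4 = -8$)
$4 \cdot 7 \cdot 5 V = 4 \cdot 7 \cdot 5 \left(-8\right) = 4 \cdot 35 \left(-8\right) = 4 \left(-280\right) = -1120$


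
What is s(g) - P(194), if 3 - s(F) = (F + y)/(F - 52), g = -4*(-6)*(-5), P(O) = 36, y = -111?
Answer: -5907/172 ≈ -34.343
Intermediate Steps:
g = -120 (g = 24*(-5) = -120)
s(F) = 3 - (-111 + F)/(-52 + F) (s(F) = 3 - (F - 111)/(F - 52) = 3 - (-111 + F)/(-52 + F))
s(g) - P(194) = (-45 + 2*(-120))/(-52 - 120) - 1*36 = (-45 - 240)/(-172) - 36 = -1/172*(-285) - 36 = 285/172 - 36 = -5907/172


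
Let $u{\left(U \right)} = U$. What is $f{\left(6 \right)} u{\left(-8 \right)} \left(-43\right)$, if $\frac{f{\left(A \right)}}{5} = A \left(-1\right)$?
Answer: $-10320$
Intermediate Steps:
$f{\left(A \right)} = - 5 A$ ($f{\left(A \right)} = 5 A \left(-1\right) = 5 \left(- A\right) = - 5 A$)
$f{\left(6 \right)} u{\left(-8 \right)} \left(-43\right) = \left(-5\right) 6 \left(-8\right) \left(-43\right) = \left(-30\right) \left(-8\right) \left(-43\right) = 240 \left(-43\right) = -10320$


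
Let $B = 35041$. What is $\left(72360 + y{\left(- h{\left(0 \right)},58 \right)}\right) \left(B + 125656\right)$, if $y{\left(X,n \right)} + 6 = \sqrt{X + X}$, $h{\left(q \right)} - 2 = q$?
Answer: $11627070738 + 321394 i \approx 1.1627 \cdot 10^{10} + 3.2139 \cdot 10^{5} i$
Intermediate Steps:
$h{\left(q \right)} = 2 + q$
$y{\left(X,n \right)} = -6 + \sqrt{2} \sqrt{X}$ ($y{\left(X,n \right)} = -6 + \sqrt{X + X} = -6 + \sqrt{2 X} = -6 + \sqrt{2} \sqrt{X}$)
$\left(72360 + y{\left(- h{\left(0 \right)},58 \right)}\right) \left(B + 125656\right) = \left(72360 - \left(6 - \sqrt{2} \sqrt{- (2 + 0)}\right)\right) \left(35041 + 125656\right) = \left(72360 - \left(6 - \sqrt{2} \sqrt{\left(-1\right) 2}\right)\right) 160697 = \left(72360 - \left(6 - \sqrt{2} \sqrt{-2}\right)\right) 160697 = \left(72360 - \left(6 - \sqrt{2} i \sqrt{2}\right)\right) 160697 = \left(72360 - \left(6 - 2 i\right)\right) 160697 = \left(72354 + 2 i\right) 160697 = 11627070738 + 321394 i$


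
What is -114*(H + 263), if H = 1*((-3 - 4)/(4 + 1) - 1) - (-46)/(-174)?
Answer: -4303348/145 ≈ -29678.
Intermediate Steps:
H = -1159/435 (H = 1*(-7/5 - 1) - (-46)*(-1)/174 = 1*(-7*⅕ - 1) - 1*23/87 = 1*(-7/5 - 1) - 23/87 = 1*(-12/5) - 23/87 = -12/5 - 23/87 = -1159/435 ≈ -2.6644)
-114*(H + 263) = -114*(-1159/435 + 263) = -114*113246/435 = -4303348/145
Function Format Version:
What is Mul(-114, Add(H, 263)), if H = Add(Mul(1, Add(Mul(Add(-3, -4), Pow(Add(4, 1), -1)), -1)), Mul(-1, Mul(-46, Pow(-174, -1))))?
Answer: Rational(-4303348, 145) ≈ -29678.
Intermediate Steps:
H = Rational(-1159, 435) (H = Add(Mul(1, Add(Mul(-7, Pow(5, -1)), -1)), Mul(-1, Mul(-46, Rational(-1, 174)))) = Add(Mul(1, Add(Mul(-7, Rational(1, 5)), -1)), Mul(-1, Rational(23, 87))) = Add(Mul(1, Add(Rational(-7, 5), -1)), Rational(-23, 87)) = Add(Mul(1, Rational(-12, 5)), Rational(-23, 87)) = Add(Rational(-12, 5), Rational(-23, 87)) = Rational(-1159, 435) ≈ -2.6644)
Mul(-114, Add(H, 263)) = Mul(-114, Add(Rational(-1159, 435), 263)) = Mul(-114, Rational(113246, 435)) = Rational(-4303348, 145)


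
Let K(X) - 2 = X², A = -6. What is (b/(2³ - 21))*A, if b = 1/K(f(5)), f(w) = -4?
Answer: 1/39 ≈ 0.025641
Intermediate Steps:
K(X) = 2 + X²
b = 1/18 (b = 1/(2 + (-4)²) = 1/(2 + 16) = 1/18 ≈ 0.055556)
(b/(2³ - 21))*A = (1/(18*(2³ - 21)))*(-6) = (1/(18*(8 - 21)))*(-6) = ((1/18)/(-13))*(-6) = ((1/18)*(-1/13))*(-6) = -1/234*(-6) = 1/39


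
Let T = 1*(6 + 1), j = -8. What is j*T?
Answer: -56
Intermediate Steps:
T = 7 (T = 1*7 = 7)
j*T = -8*7 = -56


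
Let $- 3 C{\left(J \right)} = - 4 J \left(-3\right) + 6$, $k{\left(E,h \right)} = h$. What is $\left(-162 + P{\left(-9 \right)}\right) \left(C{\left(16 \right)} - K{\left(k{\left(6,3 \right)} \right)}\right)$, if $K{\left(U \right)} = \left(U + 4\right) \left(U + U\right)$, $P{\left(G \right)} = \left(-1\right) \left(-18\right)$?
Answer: $15552$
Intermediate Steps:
$P{\left(G \right)} = 18$
$K{\left(U \right)} = 2 U \left(4 + U\right)$ ($K{\left(U \right)} = \left(4 + U\right) 2 U = 2 U \left(4 + U\right)$)
$C{\left(J \right)} = -2 - 4 J$ ($C{\left(J \right)} = - \frac{- 4 J \left(-3\right) + 6}{3} = - \frac{- 4 \left(- 3 J\right) + 6}{3} = - \frac{12 J + 6}{3} = - \frac{6 + 12 J}{3} = -2 - 4 J$)
$\left(-162 + P{\left(-9 \right)}\right) \left(C{\left(16 \right)} - K{\left(k{\left(6,3 \right)} \right)}\right) = \left(-162 + 18\right) \left(\left(-2 - 64\right) - 2 \cdot 3 \left(4 + 3\right)\right) = - 144 \left(\left(-2 - 64\right) - 2 \cdot 3 \cdot 7\right) = - 144 \left(-66 - 42\right) = \left(-144\right) \left(-108\right) = 15552$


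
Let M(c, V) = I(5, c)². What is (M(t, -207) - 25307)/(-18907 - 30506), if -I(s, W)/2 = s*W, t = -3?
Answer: 24407/49413 ≈ 0.49394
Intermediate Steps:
I(s, W) = -2*W*s (I(s, W) = -2*s*W = -2*W*s)
M(c, V) = 100*c² (M(c, V) = (-2*c*5)² = (-10*c)² = 100*c²)
(M(t, -207) - 25307)/(-18907 - 30506) = (100*(-3)² - 25307)/(-18907 - 30506) = (100*9 - 25307)/(-49413) = (900 - 25307)*(-1/49413) = -24407*(-1/49413) = 24407/49413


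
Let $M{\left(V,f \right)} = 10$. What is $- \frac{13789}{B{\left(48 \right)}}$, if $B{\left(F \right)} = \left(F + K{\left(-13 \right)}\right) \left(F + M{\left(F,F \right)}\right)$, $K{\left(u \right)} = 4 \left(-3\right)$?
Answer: $- \frac{13789}{2088} \approx -6.6039$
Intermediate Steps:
$K{\left(u \right)} = -12$
$B{\left(F \right)} = \left(-12 + F\right) \left(10 + F\right)$ ($B{\left(F \right)} = \left(F - 12\right) \left(F + 10\right) = \left(-12 + F\right) \left(10 + F\right)$)
$- \frac{13789}{B{\left(48 \right)}} = - \frac{13789}{-120 + 48^{2} - 96} = - \frac{13789}{-120 + 2304 - 96} = - \frac{13789}{2088}$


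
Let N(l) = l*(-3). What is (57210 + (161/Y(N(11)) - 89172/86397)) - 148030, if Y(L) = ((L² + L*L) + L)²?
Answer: -12034233497539961/132504918975 ≈ -90821.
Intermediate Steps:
N(l) = -3*l
Y(L) = (L + 2*L²)² (Y(L) = ((L² + L²) + L)² = (2*L² + L)² = (L + 2*L²)²)
(57210 + (161/Y(N(11)) - 89172/86397)) - 148030 = (57210 + (161/(((-3*11)²*(1 + 2*(-3*11))²)) - 89172/86397)) - 148030 = (57210 + (161/(((-33)²*(1 + 2*(-33))²)) - 89172*1/86397)) - 148030 = (57210 + (161/((1089*(1 - 66)²)) - 29724/28799)) - 148030 = (57210 + (161/((1089*(-65)²)) - 29724/28799)) - 148030 = (57210 + (161/((1089*4225)) - 29724/28799)) - 148030 = (57210 + (161/4601025 - 29724/28799)) - 148030 = (57210 - 136756230461/132504918975) - 148030 = 7580469658329289/132504918975 - 148030 = -12034233497539961/132504918975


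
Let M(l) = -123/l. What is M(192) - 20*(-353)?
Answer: 451799/64 ≈ 7059.4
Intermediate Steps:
M(192) - 20*(-353) = -123/192 - 20*(-353) = -123*1/192 + 7060 = -41/64 + 7060 = 451799/64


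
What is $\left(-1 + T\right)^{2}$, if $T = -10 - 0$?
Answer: $121$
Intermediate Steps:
$T = -10$ ($T = -10 + 0 = -10$)
$\left(-1 + T\right)^{2} = \left(-1 - 10\right)^{2} = \left(-11\right)^{2} = 121$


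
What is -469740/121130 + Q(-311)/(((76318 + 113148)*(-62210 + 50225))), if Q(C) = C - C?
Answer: -46974/12113 ≈ -3.8780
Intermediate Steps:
Q(C) = 0
-469740/121130 + Q(-311)/(((76318 + 113148)*(-62210 + 50225))) = -469740/121130 + 0/(((76318 + 113148)*(-62210 + 50225))) = -469740*1/121130 + 0/((189466*(-11985))) = -46974/12113 + 0/(-2270750010) = -46974/12113 + 0*(-1/2270750010) = -46974/12113 + 0 = -46974/12113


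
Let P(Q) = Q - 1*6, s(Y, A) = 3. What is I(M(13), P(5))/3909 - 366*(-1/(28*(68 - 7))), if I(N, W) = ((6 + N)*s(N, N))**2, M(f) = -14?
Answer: 6597/18242 ≈ 0.36164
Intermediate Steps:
P(Q) = -6 + Q (P(Q) = Q - 6 = -6 + Q)
I(N, W) = (18 + 3*N)**2 (I(N, W) = ((6 + N)*3)**2 = (18 + 3*N)**2)
I(M(13), P(5))/3909 - 366*(-1/(28*(68 - 7))) = (9*(6 - 14)**2)/3909 - 366*(-1/(28*(68 - 7))) = (9*(-8)**2)*(1/3909) - 366/((-28*61)) = (9*64)*(1/3909) - 366/(-1708) = 576*(1/3909) - 366*(-1/1708) = 192/1303 + 3/14 = 6597/18242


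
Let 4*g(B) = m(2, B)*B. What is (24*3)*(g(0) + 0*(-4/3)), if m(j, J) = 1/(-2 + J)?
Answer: 0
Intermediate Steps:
g(B) = B/(4*(-2 + B)) (g(B) = (B/(-2 + B))/4 = B/(4*(-2 + B)))
(24*3)*(g(0) + 0*(-4/3)) = (24*3)*((¼)*0/(-2 + 0) + 0*(-4/3)) = 72*((¼)*0/(-2) + 0*(-4*⅓)) = 72*((¼)*0*(-½) + 0*(-4/3)) = 72*(0 + 0) = 72*0 = 0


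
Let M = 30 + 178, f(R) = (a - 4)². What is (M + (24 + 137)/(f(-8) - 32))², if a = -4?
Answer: 46471489/1024 ≈ 45382.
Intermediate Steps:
f(R) = 64 (f(R) = (-4 - 4)² = (-8)² = 64)
M = 208
(M + (24 + 137)/(f(-8) - 32))² = (208 + (24 + 137)/(64 - 32))² = (208 + 161/32)² = (6817/32)² = 46471489/1024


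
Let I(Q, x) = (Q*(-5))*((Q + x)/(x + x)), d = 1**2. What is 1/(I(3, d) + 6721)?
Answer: 1/6691 ≈ 0.00014945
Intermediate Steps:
d = 1
I(Q, x) = -5*Q*(Q + x)/(2*x) (I(Q, x) = (-5*Q)*((Q + x)/((2*x))) = (-5*Q)*((Q + x)*(1/(2*x))) = (-5*Q)*((Q + x)/(2*x)) = -5*Q*(Q + x)/(2*x))
1/(I(3, d) + 6721) = 1/(-5/2*3*(3 + 1)/1 + 6721) = 1/(-5/2*3*1*4 + 6721) = 1/(-30 + 6721) = 1/6691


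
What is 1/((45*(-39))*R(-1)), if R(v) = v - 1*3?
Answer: 1/7020 ≈ 0.00014245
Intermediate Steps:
R(v) = -3 + v (R(v) = v - 3 = -3 + v)
1/((45*(-39))*R(-1)) = 1/((45*(-39))*(-3 - 1)) = 1/(-1755*(-4)) = 1/7020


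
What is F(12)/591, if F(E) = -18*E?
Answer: -72/197 ≈ -0.36548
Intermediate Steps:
F(12)/591 = -18*12/591 = -216*1/591 = -72/197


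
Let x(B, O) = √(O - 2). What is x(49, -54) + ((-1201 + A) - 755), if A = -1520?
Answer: -3476 + 2*I*√14 ≈ -3476.0 + 7.4833*I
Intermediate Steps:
x(B, O) = √(-2 + O)
x(49, -54) + ((-1201 + A) - 755) = √(-2 - 54) + ((-1201 - 1520) - 755) = √(-56) + (-2721 - 755) = 2*I*√14 - 3476 = -3476 + 2*I*√14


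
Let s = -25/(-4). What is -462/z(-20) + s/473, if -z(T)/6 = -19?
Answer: -145209/35948 ≈ -4.0394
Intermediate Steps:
z(T) = 114 (z(T) = -6*(-19) = 114)
s = 25/4 (s = -¼*(-25) = 25/4 ≈ 6.2500)
-462/z(-20) + s/473 = -462/114 + (25/4)/473 = -462*1/114 + (25/4)*(1/473) = -77/19 + 25/1892 = -145209/35948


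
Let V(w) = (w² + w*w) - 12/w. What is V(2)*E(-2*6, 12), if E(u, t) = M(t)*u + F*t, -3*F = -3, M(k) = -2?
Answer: 72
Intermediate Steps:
V(w) = -12/w + 2*w² (V(w) = (w² + w²) - 12/w = 2*w² - 12/w = -12/w + 2*w²)
F = 1 (F = -⅓*(-3) = 1)
E(u, t) = t - 2*u (E(u, t) = -2*u + 1*t = -2*u + t = t - 2*u)
V(2)*E(-2*6, 12) = (2*(-6 + 2³)/2)*(12 - (-4)*6) = (2*(½)*(-6 + 8))*(12 - 2*(-12)) = (2*(½)*2)*(12 + 24) = 2*36 = 72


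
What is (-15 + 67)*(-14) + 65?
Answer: -663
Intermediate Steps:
(-15 + 67)*(-14) + 65 = 52*(-14) + 65 = -728 + 65 = -663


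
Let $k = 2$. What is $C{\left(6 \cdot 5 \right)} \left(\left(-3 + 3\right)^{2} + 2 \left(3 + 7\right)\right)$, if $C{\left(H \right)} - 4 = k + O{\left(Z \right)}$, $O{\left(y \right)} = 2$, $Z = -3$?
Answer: $160$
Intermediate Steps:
$C{\left(H \right)} = 8$ ($C{\left(H \right)} = 4 + \left(2 + 2\right) = 4 + 4 = 8$)
$C{\left(6 \cdot 5 \right)} \left(\left(-3 + 3\right)^{2} + 2 \left(3 + 7\right)\right) = 8 \left(\left(-3 + 3\right)^{2} + 2 \left(3 + 7\right)\right) = 8 \left(0^{2} + 2 \cdot 10\right) = 8 \left(0 + 20\right) = 8 \cdot 20 = 160$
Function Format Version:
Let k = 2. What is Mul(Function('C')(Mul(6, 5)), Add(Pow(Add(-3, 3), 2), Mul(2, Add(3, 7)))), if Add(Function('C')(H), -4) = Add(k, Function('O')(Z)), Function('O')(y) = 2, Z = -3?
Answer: 160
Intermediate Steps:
Function('C')(H) = 8 (Function('C')(H) = Add(4, Add(2, 2)) = Add(4, 4) = 8)
Mul(Function('C')(Mul(6, 5)), Add(Pow(Add(-3, 3), 2), Mul(2, Add(3, 7)))) = Mul(8, Add(Pow(Add(-3, 3), 2), Mul(2, Add(3, 7)))) = Mul(8, Add(Pow(0, 2), Mul(2, 10))) = Mul(8, Add(0, 20)) = Mul(8, 20) = 160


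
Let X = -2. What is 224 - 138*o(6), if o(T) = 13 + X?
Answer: -1294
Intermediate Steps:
o(T) = 11 (o(T) = 13 - 2 = 11)
224 - 138*o(6) = 224 - 138*11 = 224 - 1518 = -1294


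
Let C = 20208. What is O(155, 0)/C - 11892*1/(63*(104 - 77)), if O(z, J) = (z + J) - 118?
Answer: -26694511/3819312 ≈ -6.9893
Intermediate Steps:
O(z, J) = -118 + J + z (O(z, J) = (J + z) - 118 = -118 + J + z)
O(155, 0)/C - 11892*1/(63*(104 - 77)) = (-118 + 0 + 155)/20208 - 11892*1/(63*(104 - 77)) = 37*(1/20208) - 11892/(27*63) = 37/20208 - 11892/1701 = 37/20208 - 11892*1/1701 = 37/20208 - 3964/567 = -26694511/3819312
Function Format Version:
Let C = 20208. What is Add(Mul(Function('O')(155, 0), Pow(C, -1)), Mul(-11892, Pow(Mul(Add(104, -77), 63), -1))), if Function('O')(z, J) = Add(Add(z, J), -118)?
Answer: Rational(-26694511, 3819312) ≈ -6.9893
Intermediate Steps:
Function('O')(z, J) = Add(-118, J, z) (Function('O')(z, J) = Add(Add(J, z), -118) = Add(-118, J, z))
Add(Mul(Function('O')(155, 0), Pow(C, -1)), Mul(-11892, Pow(Mul(Add(104, -77), 63), -1))) = Add(Mul(Add(-118, 0, 155), Pow(20208, -1)), Mul(-11892, Pow(Mul(Add(104, -77), 63), -1))) = Add(Mul(37, Rational(1, 20208)), Mul(-11892, Pow(Mul(27, 63), -1))) = Add(Rational(37, 20208), Mul(-11892, Pow(1701, -1))) = Add(Rational(37, 20208), Mul(-11892, Rational(1, 1701))) = Add(Rational(37, 20208), Rational(-3964, 567)) = Rational(-26694511, 3819312)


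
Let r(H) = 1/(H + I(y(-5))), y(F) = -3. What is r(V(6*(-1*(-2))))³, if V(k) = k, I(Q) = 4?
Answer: 1/4096 ≈ 0.00024414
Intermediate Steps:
r(H) = 1/(4 + H) (r(H) = 1/(H + 4) = 1/(4 + H))
r(V(6*(-1*(-2))))³ = (1/(4 + 6*(-1*(-2))))³ = (1/(4 + 6*2))³ = (1/(4 + 12))³ = (1/16)³ = 1/4096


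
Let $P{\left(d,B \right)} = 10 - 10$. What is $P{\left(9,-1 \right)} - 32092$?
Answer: $-32092$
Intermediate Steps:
$P{\left(d,B \right)} = 0$
$P{\left(9,-1 \right)} - 32092 = 0 - 32092 = -32092$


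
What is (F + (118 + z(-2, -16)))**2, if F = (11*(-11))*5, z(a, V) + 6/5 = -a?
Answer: 5909761/25 ≈ 2.3639e+5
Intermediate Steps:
z(a, V) = -6/5 - a
F = -605 (F = -121*5 = -605)
(F + (118 + z(-2, -16)))**2 = (-605 + (118 + (-6/5 - 1*(-2))))**2 = (-605 + (118 + (-6/5 + 2)))**2 = (-605 + (118 + 4/5))**2 = (-605 + 594/5)**2 = (-2431/5)**2 = 5909761/25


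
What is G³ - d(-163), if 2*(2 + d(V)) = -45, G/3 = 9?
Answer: 39415/2 ≈ 19708.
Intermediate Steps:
G = 27 (G = 3*9 = 27)
d(V) = -49/2 (d(V) = -2 + (½)*(-45) = -2 - 45/2 = -49/2)
G³ - d(-163) = 27³ - 1*(-49/2) = 19683 + 49/2 = 39415/2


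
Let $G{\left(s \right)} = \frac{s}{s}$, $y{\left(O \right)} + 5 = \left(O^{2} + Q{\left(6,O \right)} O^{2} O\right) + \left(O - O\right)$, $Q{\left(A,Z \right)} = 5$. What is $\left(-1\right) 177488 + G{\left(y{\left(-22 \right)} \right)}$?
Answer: $-177487$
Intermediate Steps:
$y{\left(O \right)} = -5 + O^{2} + 5 O^{3}$ ($y{\left(O \right)} = -5 + \left(\left(O^{2} + 5 O^{2} O\right) + \left(O - O\right)\right) = -5 + \left(\left(O^{2} + 5 O^{3}\right) + 0\right) = -5 + \left(O^{2} + 5 O^{3}\right) = -5 + O^{2} + 5 O^{3}$)
$G{\left(s \right)} = 1$
$\left(-1\right) 177488 + G{\left(y{\left(-22 \right)} \right)} = \left(-1\right) 177488 + 1 = -177488 + 1 = -177487$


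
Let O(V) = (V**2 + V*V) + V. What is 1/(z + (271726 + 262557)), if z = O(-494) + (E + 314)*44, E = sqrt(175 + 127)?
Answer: 1035677/1072626263657 - 44*sqrt(302)/1072626263657 ≈ 9.6484e-7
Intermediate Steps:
O(V) = V + 2*V**2 (O(V) = (V**2 + V**2) + V = 2*V**2 + V = V + 2*V**2)
E = sqrt(302) ≈ 17.378
z = 501394 + 44*sqrt(302) (z = -494*(1 + 2*(-494)) + (sqrt(302) + 314)*44 = -494*(1 - 988) + (314 + sqrt(302))*44 = -494*(-987) + (13816 + 44*sqrt(302)) = 487578 + (13816 + 44*sqrt(302)) = 501394 + 44*sqrt(302) ≈ 5.0216e+5)
1/(z + (271726 + 262557)) = 1/((501394 + 44*sqrt(302)) + (271726 + 262557)) = 1/((501394 + 44*sqrt(302)) + 534283) = 1/(1035677 + 44*sqrt(302))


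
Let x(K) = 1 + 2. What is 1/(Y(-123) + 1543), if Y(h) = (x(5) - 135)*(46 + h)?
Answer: 1/11707 ≈ 8.5419e-5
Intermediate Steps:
x(K) = 3
Y(h) = -6072 - 132*h (Y(h) = (3 - 135)*(46 + h) = -132*(46 + h) = -6072 - 132*h)
1/(Y(-123) + 1543) = 1/((-6072 - 132*(-123)) + 1543) = 1/((-6072 + 16236) + 1543) = 1/(10164 + 1543) = 1/11707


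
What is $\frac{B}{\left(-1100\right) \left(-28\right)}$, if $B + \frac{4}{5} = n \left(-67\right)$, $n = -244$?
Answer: $\frac{10217}{19250} \approx 0.53075$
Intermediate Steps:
$B = \frac{81736}{5}$ ($B = - \frac{4}{5} - -16348 = - \frac{4}{5} + 16348 = \frac{81736}{5} \approx 16347.0$)
$\frac{B}{\left(-1100\right) \left(-28\right)} = \frac{81736}{5 \left(\left(-1100\right) \left(-28\right)\right)} = \frac{81736}{5 \cdot 30800} = \frac{81736}{5} \cdot \frac{1}{30800} = \frac{10217}{19250}$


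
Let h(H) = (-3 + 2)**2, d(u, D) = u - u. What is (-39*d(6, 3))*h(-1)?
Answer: 0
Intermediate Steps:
d(u, D) = 0
h(H) = 1 (h(H) = (-1)**2 = 1)
(-39*d(6, 3))*h(-1) = -39*0*1 = 0*1 = 0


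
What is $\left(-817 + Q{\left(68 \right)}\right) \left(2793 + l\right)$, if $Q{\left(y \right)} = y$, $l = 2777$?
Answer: $-4171930$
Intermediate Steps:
$\left(-817 + Q{\left(68 \right)}\right) \left(2793 + l\right) = \left(-817 + 68\right) \left(2793 + 2777\right) = \left(-749\right) 5570 = -4171930$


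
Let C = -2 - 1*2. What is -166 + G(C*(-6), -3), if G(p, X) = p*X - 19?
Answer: -257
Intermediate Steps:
C = -4 (C = -2 - 2 = -4)
G(p, X) = -19 + X*p (G(p, X) = X*p - 19 = -19 + X*p)
-166 + G(C*(-6), -3) = -166 + (-19 - (-12)*(-6)) = -166 + (-19 - 3*24) = -166 + (-19 - 72) = -166 - 91 = -257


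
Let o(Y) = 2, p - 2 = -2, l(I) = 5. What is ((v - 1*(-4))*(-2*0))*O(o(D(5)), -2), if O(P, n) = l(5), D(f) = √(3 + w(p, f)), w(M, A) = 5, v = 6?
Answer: 0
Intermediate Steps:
p = 0 (p = 2 - 2 = 0)
D(f) = 2*√2 (D(f) = √(3 + 5) = √8 = 2*√2)
O(P, n) = 5
((v - 1*(-4))*(-2*0))*O(o(D(5)), -2) = ((6 - 1*(-4))*(-2*0))*5 = ((6 + 4)*0)*5 = (10*0)*5 = 0*5 = 0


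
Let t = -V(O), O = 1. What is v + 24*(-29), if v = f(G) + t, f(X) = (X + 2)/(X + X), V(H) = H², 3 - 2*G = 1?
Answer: -1391/2 ≈ -695.50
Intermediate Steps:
G = 1 (G = 3/2 - ½*1 = 3/2 - ½ = 1)
f(X) = (2 + X)/(2*X) (f(X) = (2 + X)/((2*X)) = (2 + X)*(1/(2*X)) = (2 + X)/(2*X))
t = -1 (t = -1*1² = -1*1 = -1)
v = ½ (v = (½)*(2 + 1)/1 - 1 = (½)*1*3 - 1 = 3/2 - 1 = ½ ≈ 0.50000)
v + 24*(-29) = ½ + 24*(-29) = ½ - 696 = -1391/2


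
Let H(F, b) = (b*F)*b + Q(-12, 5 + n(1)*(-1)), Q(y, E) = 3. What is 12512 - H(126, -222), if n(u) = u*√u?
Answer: -6197275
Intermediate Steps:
n(u) = u^(3/2)
H(F, b) = 3 + F*b² (H(F, b) = (b*F)*b + 3 = (F*b)*b + 3 = F*b² + 3 = 3 + F*b²)
12512 - H(126, -222) = 12512 - (3 + 126*(-222)²) = 12512 - (3 + 126*49284) = 12512 - (3 + 6209784) = 12512 - 1*6209787 = 12512 - 6209787 = -6197275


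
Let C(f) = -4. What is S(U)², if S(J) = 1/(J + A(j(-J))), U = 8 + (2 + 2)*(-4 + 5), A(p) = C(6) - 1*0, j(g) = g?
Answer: 1/64 ≈ 0.015625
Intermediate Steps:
A(p) = -4 (A(p) = -4 - 1*0 = -4 + 0 = -4)
U = 12 (U = 8 + 4*1 = 8 + 4 = 12)
S(J) = 1/(-4 + J) (S(J) = 1/(J - 4) = 1/(-4 + J))
S(U)² = (1/(-4 + 12))² = (1/8)² = (⅛)² = 1/64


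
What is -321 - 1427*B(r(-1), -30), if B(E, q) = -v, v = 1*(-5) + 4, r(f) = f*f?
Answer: -1748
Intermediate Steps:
r(f) = f**2
v = -1 (v = -5 + 4 = -1)
B(E, q) = 1 (B(E, q) = -1*(-1) = 1)
-321 - 1427*B(r(-1), -30) = -321 - 1427*1 = -321 - 1427 = -1748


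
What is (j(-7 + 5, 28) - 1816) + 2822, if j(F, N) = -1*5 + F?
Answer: 999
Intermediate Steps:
j(F, N) = -5 + F
(j(-7 + 5, 28) - 1816) + 2822 = ((-5 + (-7 + 5)) - 1816) + 2822 = ((-5 - 2) - 1816) + 2822 = (-7 - 1816) + 2822 = -1823 + 2822 = 999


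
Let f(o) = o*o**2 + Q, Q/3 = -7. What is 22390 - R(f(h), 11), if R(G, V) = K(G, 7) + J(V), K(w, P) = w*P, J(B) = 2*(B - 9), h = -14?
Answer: 41741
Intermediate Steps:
Q = -21 (Q = 3*(-7) = -21)
J(B) = -18 + 2*B (J(B) = 2*(-9 + B) = -18 + 2*B)
K(w, P) = P*w
f(o) = -21 + o**3 (f(o) = o*o**2 - 21 = o**3 - 21 = -21 + o**3)
R(G, V) = -18 + 2*V + 7*G (R(G, V) = 7*G + (-18 + 2*V) = -18 + 2*V + 7*G)
22390 - R(f(h), 11) = 22390 - (-18 + 2*11 + 7*(-21 + (-14)**3)) = 22390 - (-18 + 22 + 7*(-21 - 2744)) = 22390 - (-18 + 22 + 7*(-2765)) = 22390 - (-18 + 22 - 19355) = 22390 - 1*(-19351) = 22390 + 19351 = 41741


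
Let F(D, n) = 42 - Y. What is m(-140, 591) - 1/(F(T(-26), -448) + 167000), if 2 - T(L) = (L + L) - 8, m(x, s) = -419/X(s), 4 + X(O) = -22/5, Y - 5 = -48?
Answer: 116681011/2339190 ≈ 49.881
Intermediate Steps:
Y = -43 (Y = 5 - 48 = -43)
X(O) = -42/5 (X(O) = -4 - 22/5 = -42/5)
m(x, s) = 2095/42 (m(x, s) = -419/(-42/5) = -419*(-5/42) = 2095/42)
T(L) = 10 - 2*L (T(L) = 2 - ((L + L) - 8) = 2 - (2*L - 8) = 2 - (-8 + 2*L) = 2 + (8 - 2*L) = 10 - 2*L)
F(D, n) = 85 (F(D, n) = 42 - 1*(-43) = 42 + 43 = 85)
m(-140, 591) - 1/(F(T(-26), -448) + 167000) = 2095/42 - 1/(85 + 167000) = 2095/42 - 1/167085 = 116681011/2339190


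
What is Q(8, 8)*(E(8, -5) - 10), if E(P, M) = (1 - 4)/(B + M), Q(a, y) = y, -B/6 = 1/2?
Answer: -77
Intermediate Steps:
B = -3 (B = -6/2 = -6*½ = -3)
E(P, M) = -3/(-3 + M) (E(P, M) = (1 - 4)/(-3 + M) = -3/(-3 + M))
Q(8, 8)*(E(8, -5) - 10) = 8*(-3/(-3 - 5) - 10) = 8*(-3/(-8) - 10) = 8*(-3*(-⅛) - 10) = 8*(3/8 - 10) = 8*(-77/8) = -77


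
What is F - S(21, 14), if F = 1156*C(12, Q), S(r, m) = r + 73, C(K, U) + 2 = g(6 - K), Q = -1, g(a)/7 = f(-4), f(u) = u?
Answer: -34774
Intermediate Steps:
g(a) = -28 (g(a) = 7*(-4) = -28)
C(K, U) = -30 (C(K, U) = -2 - 28 = -30)
S(r, m) = 73 + r
F = -34680 (F = 1156*(-30) = -34680)
F - S(21, 14) = -34680 - (73 + 21) = -34680 - 1*94 = -34680 - 94 = -34774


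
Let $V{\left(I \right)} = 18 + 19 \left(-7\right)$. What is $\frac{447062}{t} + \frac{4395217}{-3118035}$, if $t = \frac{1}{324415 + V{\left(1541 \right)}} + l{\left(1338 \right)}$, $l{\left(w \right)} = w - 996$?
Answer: $\frac{451572118397035583}{345823135789035} \approx 1305.8$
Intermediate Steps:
$V{\left(I \right)} = -115$ ($V{\left(I \right)} = 18 - 133 = -115$)
$l{\left(w \right)} = -996 + w$
$t = \frac{110910601}{324300}$ ($t = \frac{1}{324415 - 115} + \left(-996 + 1338\right) = \frac{1}{324300} + 342 = \frac{110910601}{324300} \approx 342.0$)
$\frac{447062}{t} + \frac{4395217}{-3118035} = \frac{447062}{\frac{110910601}{324300}} + \frac{4395217}{-3118035} = 447062 \cdot \frac{324300}{110910601} + 4395217 \left(- \frac{1}{3118035}\right) = \frac{144982206600}{110910601} - \frac{4395217}{3118035} = \frac{451572118397035583}{345823135789035}$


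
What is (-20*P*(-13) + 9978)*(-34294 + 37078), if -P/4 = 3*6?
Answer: -24337728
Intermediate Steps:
P = -72 (P = -12*6 = -4*18 = -72)
(-20*P*(-13) + 9978)*(-34294 + 37078) = (-20*(-72)*(-13) + 9978)*(-34294 + 37078) = (1440*(-13) + 9978)*2784 = (-18720 + 9978)*2784 = -8742*2784 = -24337728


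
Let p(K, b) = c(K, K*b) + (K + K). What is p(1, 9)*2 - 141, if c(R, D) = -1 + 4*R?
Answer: -131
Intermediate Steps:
p(K, b) = -1 + 6*K (p(K, b) = (-1 + 4*K) + (K + K) = (-1 + 4*K) + 2*K = -1 + 6*K)
p(1, 9)*2 - 141 = (-1 + 6*1)*2 - 141 = (-1 + 6)*2 - 141 = 5*2 - 141 = 10 - 141 = -131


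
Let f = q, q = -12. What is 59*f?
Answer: -708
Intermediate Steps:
f = -12
59*f = 59*(-12) = -708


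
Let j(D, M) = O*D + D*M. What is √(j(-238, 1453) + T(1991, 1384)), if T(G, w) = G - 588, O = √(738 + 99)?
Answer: √(-344411 - 714*√93) ≈ 592.7*I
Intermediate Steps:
O = 3*√93 (O = √837 = 3*√93 ≈ 28.931)
j(D, M) = D*M + 3*D*√93 (j(D, M) = (3*√93)*D + D*M = 3*D*√93 + D*M = D*M + 3*D*√93)
T(G, w) = -588 + G
√(j(-238, 1453) + T(1991, 1384)) = √(-238*(1453 + 3*√93) + (-588 + 1991)) = √((-345814 - 714*√93) + 1403) = √(-344411 - 714*√93)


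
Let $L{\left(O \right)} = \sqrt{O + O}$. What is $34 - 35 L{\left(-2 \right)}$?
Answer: $34 - 70 i \approx 34.0 - 70.0 i$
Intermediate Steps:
$L{\left(O \right)} = \sqrt{2} \sqrt{O}$ ($L{\left(O \right)} = \sqrt{2 O} = \sqrt{2} \sqrt{O}$)
$34 - 35 L{\left(-2 \right)} = 34 - 35 \sqrt{2} \sqrt{-2} = 34 - 35 \sqrt{2} i \sqrt{2} = 34 - 35 \cdot 2 i = 34 - 70 i$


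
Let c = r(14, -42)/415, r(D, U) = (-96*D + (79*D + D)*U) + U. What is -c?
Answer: 48426/415 ≈ 116.69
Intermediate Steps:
r(D, U) = U - 96*D + 80*D*U (r(D, U) = (-96*D + (80*D)*U) + U = (-96*D + 80*D*U) + U = U - 96*D + 80*D*U)
c = -48426/415 (c = (-42 - 96*14 + 80*14*(-42))/415 = (-42 - 1344 - 47040)*(1/415) = -48426*1/415 = -48426/415 ≈ -116.69)
-c = -1*(-48426/415) = 48426/415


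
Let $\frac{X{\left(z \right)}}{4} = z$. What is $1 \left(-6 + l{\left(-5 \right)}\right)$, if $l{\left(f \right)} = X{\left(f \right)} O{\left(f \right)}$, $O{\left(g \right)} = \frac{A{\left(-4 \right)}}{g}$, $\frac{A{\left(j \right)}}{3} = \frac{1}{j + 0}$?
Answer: $-9$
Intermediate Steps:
$A{\left(j \right)} = \frac{3}{j}$ ($A{\left(j \right)} = \frac{3}{j + 0} = \frac{3}{j}$)
$X{\left(z \right)} = 4 z$
$O{\left(g \right)} = - \frac{3}{4 g}$ ($O{\left(g \right)} = \frac{3 \frac{1}{-4}}{g} = \frac{3 \left(- \frac{1}{4}\right)}{g} = - \frac{3}{4 g}$)
$l{\left(f \right)} = -3$ ($l{\left(f \right)} = 4 f \left(- \frac{3}{4 f}\right) = -3$)
$1 \left(-6 + l{\left(-5 \right)}\right) = 1 \left(-6 - 3\right) = 1 \left(-9\right) = -9$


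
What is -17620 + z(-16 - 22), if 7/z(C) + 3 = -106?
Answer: -1920587/109 ≈ -17620.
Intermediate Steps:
z(C) = -7/109 (z(C) = 7/(-3 - 106) = 7/(-109) = 7*(-1/109) = -7/109)
-17620 + z(-16 - 22) = -17620 - 7/109 = -1920587/109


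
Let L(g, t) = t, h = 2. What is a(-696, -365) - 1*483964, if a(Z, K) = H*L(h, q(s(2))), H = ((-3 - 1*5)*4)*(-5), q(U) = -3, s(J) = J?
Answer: -484444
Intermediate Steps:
H = 160 (H = ((-3 - 5)*4)*(-5) = -8*4*(-5) = -32*(-5) = 160)
a(Z, K) = -480 (a(Z, K) = 160*(-3) = -480)
a(-696, -365) - 1*483964 = -480 - 1*483964 = -480 - 483964 = -484444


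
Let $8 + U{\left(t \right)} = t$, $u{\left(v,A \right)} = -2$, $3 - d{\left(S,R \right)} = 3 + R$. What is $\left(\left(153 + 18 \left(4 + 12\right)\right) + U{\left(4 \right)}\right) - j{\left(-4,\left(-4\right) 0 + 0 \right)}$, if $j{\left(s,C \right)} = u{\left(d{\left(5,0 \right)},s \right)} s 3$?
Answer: $413$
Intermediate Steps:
$d{\left(S,R \right)} = - R$ ($d{\left(S,R \right)} = 3 - \left(3 + R\right) = - R$)
$U{\left(t \right)} = -8 + t$
$j{\left(s,C \right)} = - 6 s$ ($j{\left(s,C \right)} = - 2 s 3 = - 6 s$)
$\left(\left(153 + 18 \left(4 + 12\right)\right) + U{\left(4 \right)}\right) - j{\left(-4,\left(-4\right) 0 + 0 \right)} = \left(\left(153 + 18 \left(4 + 12\right)\right) + \left(-8 + 4\right)\right) - \left(-6\right) \left(-4\right) = \left(\left(153 + 18 \cdot 16\right) - 4\right) - 24 = \left(\left(153 + 288\right) - 4\right) - 24 = \left(441 - 4\right) - 24 = 437 - 24 = 413$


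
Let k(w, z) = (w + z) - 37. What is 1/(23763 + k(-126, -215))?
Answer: 1/23385 ≈ 4.2762e-5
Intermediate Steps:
k(w, z) = -37 + w + z
1/(23763 + k(-126, -215)) = 1/(23763 + (-37 - 126 - 215)) = 1/(23763 - 378) = 1/23385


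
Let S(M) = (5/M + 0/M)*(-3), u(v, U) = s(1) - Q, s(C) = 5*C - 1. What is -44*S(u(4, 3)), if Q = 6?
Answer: -330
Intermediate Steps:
s(C) = -1 + 5*C
u(v, U) = -2 (u(v, U) = (-1 + 5*1) - 1*6 = (-1 + 5) - 6 = 4 - 6 = -2)
S(M) = -15/M (S(M) = (5/M + 0)*(-3) = (5/M)*(-3) = -15/M)
-44*S(u(4, 3)) = -(-660)/(-2) = -(-660)*(-1)/2 = -44*15/2 = -330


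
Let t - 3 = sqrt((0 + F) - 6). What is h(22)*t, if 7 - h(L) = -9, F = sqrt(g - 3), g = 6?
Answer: 48 + 16*sqrt(-6 + sqrt(3)) ≈ 48.0 + 33.054*I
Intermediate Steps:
F = sqrt(3) (F = sqrt(6 - 3) = sqrt(3) ≈ 1.7320)
h(L) = 16 (h(L) = 7 - 1*(-9) = 7 + 9 = 16)
t = 3 + sqrt(-6 + sqrt(3)) (t = 3 + sqrt((0 + sqrt(3)) - 6) = 3 + sqrt(sqrt(3) - 6) = 3 + sqrt(-6 + sqrt(3)) ≈ 3.0 + 2.0659*I)
h(22)*t = 16*(3 + sqrt(-6 + sqrt(3))) = 48 + 16*sqrt(-6 + sqrt(3))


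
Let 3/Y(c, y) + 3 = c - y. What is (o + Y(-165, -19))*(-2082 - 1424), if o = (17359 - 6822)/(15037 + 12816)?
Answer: -5211507724/4150097 ≈ -1255.8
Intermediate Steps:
Y(c, y) = 3/(-3 + c - y) (Y(c, y) = 3/(-3 + (c - y)) = 3/(-3 + c - y))
o = 10537/27853 ≈ 0.37831
(o + Y(-165, -19))*(-2082 - 1424) = (10537/27853 - 3/(3 - 19 - 1*(-165)))*(-2082 - 1424) = (10537/27853 - 3/(3 - 19 + 165))*(-3506) = (10537/27853 - 3/149)*(-3506) = (1486454/4150097)*(-3506) = -5211507724/4150097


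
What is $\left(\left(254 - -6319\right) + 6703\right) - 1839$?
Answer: $11437$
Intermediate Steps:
$\left(\left(254 - -6319\right) + 6703\right) - 1839 = \left(\left(254 + 6319\right) + 6703\right) + \left(-8871 + 7032\right) = \left(6573 + 6703\right) - 1839 = 13276 - 1839 = 11437$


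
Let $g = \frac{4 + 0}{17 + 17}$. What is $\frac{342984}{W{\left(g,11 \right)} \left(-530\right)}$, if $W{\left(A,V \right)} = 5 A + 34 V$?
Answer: $- \frac{728841}{421880} \approx -1.7276$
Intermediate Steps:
$g = \frac{2}{17}$ ($g = \frac{4}{34} = 4 \cdot \frac{1}{34} = \frac{2}{17} \approx 0.11765$)
$\frac{342984}{W{\left(g,11 \right)} \left(-530\right)} = \frac{342984}{\left(5 \cdot \frac{2}{17} + 34 \cdot 11\right) \left(-530\right)} = \frac{342984}{\left(\frac{10}{17} + 374\right) \left(-530\right)} = \frac{342984}{\frac{6368}{17} \left(-530\right)} = \frac{342984}{- \frac{3375040}{17}} = 342984 \left(- \frac{17}{3375040}\right) = - \frac{728841}{421880}$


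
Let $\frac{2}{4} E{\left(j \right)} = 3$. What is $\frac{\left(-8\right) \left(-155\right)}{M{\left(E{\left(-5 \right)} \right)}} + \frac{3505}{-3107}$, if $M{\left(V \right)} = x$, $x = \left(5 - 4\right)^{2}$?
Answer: $\frac{3849175}{3107} \approx 1238.9$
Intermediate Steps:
$E{\left(j \right)} = 6$ ($E{\left(j \right)} = 2 \cdot 3 = 6$)
$x = 1$ ($x = 1^{2} = 1$)
$M{\left(V \right)} = 1$
$\frac{\left(-8\right) \left(-155\right)}{M{\left(E{\left(-5 \right)} \right)}} + \frac{3505}{-3107} = \frac{\left(-8\right) \left(-155\right)}{1} + \frac{3505}{-3107} = 1240 \cdot 1 + 3505 \left(- \frac{1}{3107}\right) = 1240 - \frac{3505}{3107} = \frac{3849175}{3107}$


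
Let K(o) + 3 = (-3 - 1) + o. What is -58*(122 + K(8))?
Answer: -7134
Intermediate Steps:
K(o) = -7 + o (K(o) = -3 + ((-3 - 1) + o) = -3 + (-4 + o) = -7 + o)
-58*(122 + K(8)) = -58*(122 + (-7 + 8)) = -58*(122 + 1) = -58*123 = -7134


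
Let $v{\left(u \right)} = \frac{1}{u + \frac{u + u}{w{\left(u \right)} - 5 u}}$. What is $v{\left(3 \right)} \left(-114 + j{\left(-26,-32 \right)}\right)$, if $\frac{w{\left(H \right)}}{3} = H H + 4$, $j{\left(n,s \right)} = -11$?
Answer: $- \frac{500}{13} \approx -38.462$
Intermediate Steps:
$w{\left(H \right)} = 12 + 3 H^{2}$ ($w{\left(H \right)} = 3 \left(H H + 4\right) = 3 \left(H^{2} + 4\right) = 3 \left(4 + H^{2}\right) = 12 + 3 H^{2}$)
$v{\left(u \right)} = \frac{1}{u + \frac{2 u}{12 - 5 u + 3 u^{2}}}$ ($v{\left(u \right)} = \frac{1}{u + \frac{u + u}{\left(12 + 3 u^{2}\right) - 5 u}} = \frac{1}{u + \frac{2 u}{12 - 5 u + 3 u^{2}}}$)
$v{\left(3 \right)} \left(-114 + j{\left(-26,-32 \right)}\right) = \frac{12 - 15 + 3 \cdot 3^{2}}{3 \left(14 - 15 + 3 \cdot 3^{2}\right)} \left(-114 - 11\right) = \frac{12 - 15 + 3 \cdot 9}{3 \left(14 - 15 + 3 \cdot 9\right)} \left(-125\right) = \frac{12 - 15 + 27}{3 \left(14 - 15 + 27\right)} \left(-125\right) = \frac{1}{3} \cdot \frac{1}{26} \cdot 24 \left(-125\right) = \frac{4}{13} \left(-125\right) = - \frac{500}{13}$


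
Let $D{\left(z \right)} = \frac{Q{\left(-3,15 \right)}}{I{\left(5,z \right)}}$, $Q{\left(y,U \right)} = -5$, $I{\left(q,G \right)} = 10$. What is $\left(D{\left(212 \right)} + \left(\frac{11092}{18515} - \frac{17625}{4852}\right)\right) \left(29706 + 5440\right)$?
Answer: $- \frac{5578125006813}{44917390} \approx -1.2419 \cdot 10^{5}$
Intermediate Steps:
$D{\left(z \right)} = - \frac{1}{2}$ ($D{\left(z \right)} = - \frac{5}{10} = \left(-5\right) \frac{1}{10} = - \frac{1}{2}$)
$\left(D{\left(212 \right)} + \left(\frac{11092}{18515} - \frac{17625}{4852}\right)\right) \left(29706 + 5440\right) = \left(- \frac{1}{2} + \left(\frac{11092}{18515} - \frac{17625}{4852}\right)\right) \left(29706 + 5440\right) = \left(- \frac{1}{2} + \left(11092 \cdot \frac{1}{18515} - \frac{17625}{4852}\right)\right) 35146 = \left(- \frac{1}{2} + \left(\frac{11092}{18515} - \frac{17625}{4852}\right)\right) 35146 = \left(- \frac{1}{2} - \frac{272508491}{89834780}\right) 35146 = \left(- \frac{317425881}{89834780}\right) 35146 = - \frac{5578125006813}{44917390}$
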